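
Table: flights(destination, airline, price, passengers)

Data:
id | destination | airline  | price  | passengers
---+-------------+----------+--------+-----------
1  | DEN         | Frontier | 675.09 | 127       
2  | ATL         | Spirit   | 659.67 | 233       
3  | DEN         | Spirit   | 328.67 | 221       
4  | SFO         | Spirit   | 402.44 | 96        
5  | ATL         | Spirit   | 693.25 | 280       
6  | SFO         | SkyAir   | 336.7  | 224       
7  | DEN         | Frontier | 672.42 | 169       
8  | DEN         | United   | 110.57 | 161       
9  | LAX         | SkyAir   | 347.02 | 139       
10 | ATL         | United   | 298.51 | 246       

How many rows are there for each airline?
SELECT airline, COUNT(*) as count
FROM flights
GROUP BY airline

Result:
  Frontier: 2
  SkyAir: 2
  Spirit: 4
  United: 2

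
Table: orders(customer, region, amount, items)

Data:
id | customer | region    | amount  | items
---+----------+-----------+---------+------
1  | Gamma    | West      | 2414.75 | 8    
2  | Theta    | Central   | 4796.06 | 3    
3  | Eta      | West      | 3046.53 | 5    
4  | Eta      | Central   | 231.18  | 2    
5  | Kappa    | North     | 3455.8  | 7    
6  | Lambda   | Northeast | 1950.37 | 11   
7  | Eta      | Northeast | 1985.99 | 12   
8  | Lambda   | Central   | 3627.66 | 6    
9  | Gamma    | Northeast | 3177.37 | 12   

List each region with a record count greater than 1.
SELECT region, COUNT(*) as cnt
FROM orders
GROUP BY region
HAVING COUNT(*) > 1

Result:
  Central: 3
  Northeast: 3
  West: 2

Note: HAVING filters groups after aggregation, WHERE filters rows before.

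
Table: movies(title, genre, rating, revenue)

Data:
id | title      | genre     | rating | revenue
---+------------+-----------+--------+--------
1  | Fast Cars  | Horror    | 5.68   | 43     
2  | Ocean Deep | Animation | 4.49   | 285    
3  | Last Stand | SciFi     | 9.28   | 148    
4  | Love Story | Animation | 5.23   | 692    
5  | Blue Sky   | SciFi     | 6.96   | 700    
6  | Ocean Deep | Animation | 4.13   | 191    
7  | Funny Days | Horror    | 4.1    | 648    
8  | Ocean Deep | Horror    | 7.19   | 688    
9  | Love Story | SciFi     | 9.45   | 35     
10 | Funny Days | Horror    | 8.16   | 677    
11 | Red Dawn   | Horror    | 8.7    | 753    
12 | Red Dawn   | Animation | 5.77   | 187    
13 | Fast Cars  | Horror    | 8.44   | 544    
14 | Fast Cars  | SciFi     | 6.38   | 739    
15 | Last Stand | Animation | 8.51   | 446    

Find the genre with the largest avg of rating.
SELECT genre, AVG(rating) as val
FROM movies
GROUP BY genre
ORDER BY val DESC
LIMIT 1

Result: SciFi with avg(rating) = 8.02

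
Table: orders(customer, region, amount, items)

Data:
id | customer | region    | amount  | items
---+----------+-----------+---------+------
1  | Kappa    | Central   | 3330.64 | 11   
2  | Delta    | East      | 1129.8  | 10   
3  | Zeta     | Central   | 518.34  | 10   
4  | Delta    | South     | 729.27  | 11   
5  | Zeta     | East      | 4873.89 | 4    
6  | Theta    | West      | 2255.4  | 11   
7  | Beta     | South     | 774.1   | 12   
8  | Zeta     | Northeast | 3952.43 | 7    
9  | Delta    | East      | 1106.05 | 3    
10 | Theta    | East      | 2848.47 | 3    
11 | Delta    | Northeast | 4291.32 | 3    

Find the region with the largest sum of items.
SELECT region, SUM(items) as val
FROM orders
GROUP BY region
ORDER BY val DESC
LIMIT 1

Result: South with sum(items) = 23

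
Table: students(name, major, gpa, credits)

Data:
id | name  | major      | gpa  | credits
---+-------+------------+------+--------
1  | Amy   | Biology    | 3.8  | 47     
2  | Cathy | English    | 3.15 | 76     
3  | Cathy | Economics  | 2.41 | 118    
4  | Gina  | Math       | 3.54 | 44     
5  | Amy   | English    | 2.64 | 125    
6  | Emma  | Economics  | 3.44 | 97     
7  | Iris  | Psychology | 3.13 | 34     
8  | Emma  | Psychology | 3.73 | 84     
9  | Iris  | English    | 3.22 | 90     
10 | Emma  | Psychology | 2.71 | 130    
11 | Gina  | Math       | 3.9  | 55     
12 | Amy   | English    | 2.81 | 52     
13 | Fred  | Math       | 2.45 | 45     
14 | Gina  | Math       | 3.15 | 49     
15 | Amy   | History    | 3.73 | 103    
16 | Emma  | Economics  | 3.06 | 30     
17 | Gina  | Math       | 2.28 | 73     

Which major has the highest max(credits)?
SELECT major, MAX(credits) as val
FROM students
GROUP BY major
ORDER BY val DESC
LIMIT 1

Result: Psychology with max(credits) = 130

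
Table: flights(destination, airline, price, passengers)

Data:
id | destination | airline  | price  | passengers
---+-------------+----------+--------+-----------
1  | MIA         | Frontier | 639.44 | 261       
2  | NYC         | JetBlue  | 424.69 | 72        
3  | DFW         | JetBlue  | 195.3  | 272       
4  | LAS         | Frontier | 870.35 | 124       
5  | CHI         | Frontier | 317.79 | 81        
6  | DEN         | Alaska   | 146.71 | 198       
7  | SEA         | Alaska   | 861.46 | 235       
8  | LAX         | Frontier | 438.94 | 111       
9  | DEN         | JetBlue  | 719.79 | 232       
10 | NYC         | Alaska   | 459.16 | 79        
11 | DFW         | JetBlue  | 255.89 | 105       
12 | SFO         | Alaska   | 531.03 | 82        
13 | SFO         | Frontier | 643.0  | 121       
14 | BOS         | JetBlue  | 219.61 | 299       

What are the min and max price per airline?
SELECT airline, MIN(price), MAX(price)
FROM flights
GROUP BY airline

Result:
  Alaska: min=146.71, max=861.46
  Frontier: min=317.79, max=870.35
  JetBlue: min=195.30, max=719.79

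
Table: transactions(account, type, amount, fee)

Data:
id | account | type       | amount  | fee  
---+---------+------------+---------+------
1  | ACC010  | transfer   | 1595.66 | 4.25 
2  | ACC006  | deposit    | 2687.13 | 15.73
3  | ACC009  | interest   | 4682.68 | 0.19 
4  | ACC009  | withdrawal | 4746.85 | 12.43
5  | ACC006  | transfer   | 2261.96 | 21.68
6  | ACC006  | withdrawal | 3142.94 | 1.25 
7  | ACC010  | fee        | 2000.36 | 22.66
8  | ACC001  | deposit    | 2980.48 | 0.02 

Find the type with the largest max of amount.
SELECT type, MAX(amount) as val
FROM transactions
GROUP BY type
ORDER BY val DESC
LIMIT 1

Result: withdrawal with max(amount) = 4746.85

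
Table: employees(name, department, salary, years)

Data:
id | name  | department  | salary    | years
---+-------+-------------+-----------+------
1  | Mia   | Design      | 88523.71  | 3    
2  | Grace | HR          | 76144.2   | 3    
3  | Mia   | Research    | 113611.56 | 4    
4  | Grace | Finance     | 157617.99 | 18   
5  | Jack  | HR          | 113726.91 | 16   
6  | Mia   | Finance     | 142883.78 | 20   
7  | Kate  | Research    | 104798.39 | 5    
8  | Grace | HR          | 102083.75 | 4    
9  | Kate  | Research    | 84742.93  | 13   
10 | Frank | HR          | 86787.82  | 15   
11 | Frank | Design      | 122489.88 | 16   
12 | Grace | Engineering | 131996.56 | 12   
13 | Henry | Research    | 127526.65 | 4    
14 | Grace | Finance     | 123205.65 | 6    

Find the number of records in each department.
SELECT department, COUNT(*) as count
FROM employees
GROUP BY department

Result:
  Design: 2
  Engineering: 1
  Finance: 3
  HR: 4
  Research: 4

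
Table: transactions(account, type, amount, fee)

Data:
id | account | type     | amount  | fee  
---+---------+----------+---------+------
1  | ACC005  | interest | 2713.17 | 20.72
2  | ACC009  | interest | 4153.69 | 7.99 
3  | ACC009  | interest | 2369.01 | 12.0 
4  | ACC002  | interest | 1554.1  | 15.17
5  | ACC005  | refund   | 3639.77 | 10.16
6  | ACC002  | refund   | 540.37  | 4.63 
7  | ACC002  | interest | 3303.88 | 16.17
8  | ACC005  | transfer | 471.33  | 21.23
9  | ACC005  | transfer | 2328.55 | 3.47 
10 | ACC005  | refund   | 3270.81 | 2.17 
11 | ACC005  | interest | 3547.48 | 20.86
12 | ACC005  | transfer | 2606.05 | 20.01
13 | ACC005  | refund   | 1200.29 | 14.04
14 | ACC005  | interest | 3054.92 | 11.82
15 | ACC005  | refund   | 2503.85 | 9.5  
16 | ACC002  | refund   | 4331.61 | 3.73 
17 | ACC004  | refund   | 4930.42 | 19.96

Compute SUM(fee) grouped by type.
SELECT type, SUM(fee) as result
FROM transactions
GROUP BY type

Result:
  interest: 104.73
  refund: 64.19
  transfer: 44.71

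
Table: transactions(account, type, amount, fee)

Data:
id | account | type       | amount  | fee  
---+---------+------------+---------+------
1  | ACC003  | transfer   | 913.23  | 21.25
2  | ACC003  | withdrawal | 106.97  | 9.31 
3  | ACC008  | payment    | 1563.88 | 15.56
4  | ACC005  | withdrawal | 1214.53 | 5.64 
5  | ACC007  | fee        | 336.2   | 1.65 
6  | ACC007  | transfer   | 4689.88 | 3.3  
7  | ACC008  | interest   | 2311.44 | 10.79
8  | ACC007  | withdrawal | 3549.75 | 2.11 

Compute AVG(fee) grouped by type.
SELECT type, AVG(fee) as result
FROM transactions
GROUP BY type

Result:
  fee: 1.65
  interest: 10.79
  payment: 15.56
  transfer: 12.28
  withdrawal: 5.69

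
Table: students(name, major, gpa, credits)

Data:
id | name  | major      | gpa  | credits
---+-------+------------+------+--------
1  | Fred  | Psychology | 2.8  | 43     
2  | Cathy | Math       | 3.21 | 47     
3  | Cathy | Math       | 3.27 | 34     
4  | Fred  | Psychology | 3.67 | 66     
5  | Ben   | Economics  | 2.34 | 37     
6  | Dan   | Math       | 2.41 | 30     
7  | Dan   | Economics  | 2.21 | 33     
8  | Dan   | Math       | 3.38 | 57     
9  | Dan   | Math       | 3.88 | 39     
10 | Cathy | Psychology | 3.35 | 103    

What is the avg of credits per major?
SELECT major, AVG(credits) as result
FROM students
GROUP BY major

Result:
  Economics: 35.00
  Math: 41.40
  Psychology: 70.67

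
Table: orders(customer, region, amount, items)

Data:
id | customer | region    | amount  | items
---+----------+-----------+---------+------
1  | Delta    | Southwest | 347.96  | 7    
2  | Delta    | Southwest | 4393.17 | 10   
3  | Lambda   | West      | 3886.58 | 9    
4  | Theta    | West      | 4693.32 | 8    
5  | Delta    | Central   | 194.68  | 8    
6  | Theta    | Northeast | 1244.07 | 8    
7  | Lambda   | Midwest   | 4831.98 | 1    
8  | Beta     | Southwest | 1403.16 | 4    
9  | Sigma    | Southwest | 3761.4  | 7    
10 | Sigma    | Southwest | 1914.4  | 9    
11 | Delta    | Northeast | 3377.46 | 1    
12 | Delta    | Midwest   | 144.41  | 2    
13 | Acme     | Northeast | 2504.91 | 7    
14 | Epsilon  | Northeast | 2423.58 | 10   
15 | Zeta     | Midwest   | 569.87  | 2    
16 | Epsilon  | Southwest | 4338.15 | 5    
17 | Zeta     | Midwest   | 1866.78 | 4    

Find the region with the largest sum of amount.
SELECT region, SUM(amount) as val
FROM orders
GROUP BY region
ORDER BY val DESC
LIMIT 1

Result: Southwest with sum(amount) = 16158.24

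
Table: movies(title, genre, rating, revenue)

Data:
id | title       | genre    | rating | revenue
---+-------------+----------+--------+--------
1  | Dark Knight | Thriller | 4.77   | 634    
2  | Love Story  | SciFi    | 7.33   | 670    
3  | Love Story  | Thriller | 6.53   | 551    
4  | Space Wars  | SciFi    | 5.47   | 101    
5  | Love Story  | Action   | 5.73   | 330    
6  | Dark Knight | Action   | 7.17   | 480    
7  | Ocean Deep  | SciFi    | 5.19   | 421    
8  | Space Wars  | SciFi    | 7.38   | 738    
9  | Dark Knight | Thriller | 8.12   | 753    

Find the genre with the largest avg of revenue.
SELECT genre, AVG(revenue) as val
FROM movies
GROUP BY genre
ORDER BY val DESC
LIMIT 1

Result: Thriller with avg(revenue) = 646.00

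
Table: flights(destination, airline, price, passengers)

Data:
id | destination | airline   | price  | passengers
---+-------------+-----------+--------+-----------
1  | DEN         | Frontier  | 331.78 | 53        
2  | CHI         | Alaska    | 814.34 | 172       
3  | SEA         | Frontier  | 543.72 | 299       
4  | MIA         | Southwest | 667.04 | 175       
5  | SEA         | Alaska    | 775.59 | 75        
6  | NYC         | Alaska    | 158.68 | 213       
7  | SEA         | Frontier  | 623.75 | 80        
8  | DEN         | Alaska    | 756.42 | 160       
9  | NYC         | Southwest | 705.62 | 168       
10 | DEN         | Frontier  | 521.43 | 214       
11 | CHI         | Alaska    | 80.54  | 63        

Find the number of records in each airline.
SELECT airline, COUNT(*) as count
FROM flights
GROUP BY airline

Result:
  Alaska: 5
  Frontier: 4
  Southwest: 2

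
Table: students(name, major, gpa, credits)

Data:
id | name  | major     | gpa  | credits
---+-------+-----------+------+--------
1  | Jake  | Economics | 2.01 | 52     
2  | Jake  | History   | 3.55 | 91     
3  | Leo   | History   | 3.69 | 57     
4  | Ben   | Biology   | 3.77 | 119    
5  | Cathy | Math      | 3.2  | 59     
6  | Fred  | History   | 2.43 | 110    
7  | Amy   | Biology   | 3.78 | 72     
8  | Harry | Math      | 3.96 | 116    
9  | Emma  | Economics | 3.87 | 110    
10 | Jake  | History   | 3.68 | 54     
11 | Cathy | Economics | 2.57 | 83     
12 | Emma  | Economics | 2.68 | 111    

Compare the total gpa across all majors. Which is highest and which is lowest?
SELECT major, SUM(gpa)
FROM students
GROUP BY major
ORDER BY SUM(gpa)

All groups:
  Math: 7.16
  Biology: 7.55
  Economics: 11.13
  History: 13.35

Highest: History (13.35)
Lowest: Math (7.16)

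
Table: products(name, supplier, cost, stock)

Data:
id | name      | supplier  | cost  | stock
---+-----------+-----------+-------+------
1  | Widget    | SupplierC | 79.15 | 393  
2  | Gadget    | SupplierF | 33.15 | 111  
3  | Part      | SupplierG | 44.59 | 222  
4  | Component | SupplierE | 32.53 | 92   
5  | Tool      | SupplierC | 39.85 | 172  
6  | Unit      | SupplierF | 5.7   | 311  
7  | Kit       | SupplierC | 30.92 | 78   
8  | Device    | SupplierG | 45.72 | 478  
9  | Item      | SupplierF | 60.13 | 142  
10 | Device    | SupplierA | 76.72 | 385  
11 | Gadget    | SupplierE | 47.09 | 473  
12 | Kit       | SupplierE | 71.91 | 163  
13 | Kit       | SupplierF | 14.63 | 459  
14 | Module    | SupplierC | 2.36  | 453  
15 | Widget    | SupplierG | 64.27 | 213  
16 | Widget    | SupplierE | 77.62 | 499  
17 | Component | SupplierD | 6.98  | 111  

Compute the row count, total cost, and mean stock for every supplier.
SELECT supplier,
       COUNT(*) as cnt,
       SUM(cost) as total_cost,
       AVG(stock) as avg_stock
FROM products
GROUP BY supplier

Result:
  SupplierA: 1 records, 76.72 total cost, 385.00 avg stock
  SupplierC: 4 records, 152.28 total cost, 274.00 avg stock
  SupplierD: 1 records, 6.98 total cost, 111.00 avg stock
  SupplierE: 4 records, 229.15 total cost, 306.75 avg stock
  SupplierF: 4 records, 113.61 total cost, 255.75 avg stock
  SupplierG: 3 records, 154.58 total cost, 304.33 avg stock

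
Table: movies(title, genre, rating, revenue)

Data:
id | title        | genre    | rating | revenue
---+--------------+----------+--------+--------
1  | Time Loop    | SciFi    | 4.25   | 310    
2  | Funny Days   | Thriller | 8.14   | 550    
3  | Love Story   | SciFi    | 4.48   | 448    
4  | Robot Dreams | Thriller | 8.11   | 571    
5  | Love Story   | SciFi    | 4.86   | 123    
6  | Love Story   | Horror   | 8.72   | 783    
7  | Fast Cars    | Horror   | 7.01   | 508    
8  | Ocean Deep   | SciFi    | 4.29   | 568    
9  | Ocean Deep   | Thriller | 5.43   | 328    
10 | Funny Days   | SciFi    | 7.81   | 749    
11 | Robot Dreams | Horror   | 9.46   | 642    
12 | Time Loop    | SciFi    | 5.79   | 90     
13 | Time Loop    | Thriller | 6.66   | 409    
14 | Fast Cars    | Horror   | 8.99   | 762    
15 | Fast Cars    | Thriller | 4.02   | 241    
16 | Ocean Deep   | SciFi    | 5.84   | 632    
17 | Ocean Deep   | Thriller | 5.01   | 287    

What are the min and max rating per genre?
SELECT genre, MIN(rating), MAX(rating)
FROM movies
GROUP BY genre

Result:
  Horror: min=7.01, max=9.46
  SciFi: min=4.25, max=7.81
  Thriller: min=4.02, max=8.14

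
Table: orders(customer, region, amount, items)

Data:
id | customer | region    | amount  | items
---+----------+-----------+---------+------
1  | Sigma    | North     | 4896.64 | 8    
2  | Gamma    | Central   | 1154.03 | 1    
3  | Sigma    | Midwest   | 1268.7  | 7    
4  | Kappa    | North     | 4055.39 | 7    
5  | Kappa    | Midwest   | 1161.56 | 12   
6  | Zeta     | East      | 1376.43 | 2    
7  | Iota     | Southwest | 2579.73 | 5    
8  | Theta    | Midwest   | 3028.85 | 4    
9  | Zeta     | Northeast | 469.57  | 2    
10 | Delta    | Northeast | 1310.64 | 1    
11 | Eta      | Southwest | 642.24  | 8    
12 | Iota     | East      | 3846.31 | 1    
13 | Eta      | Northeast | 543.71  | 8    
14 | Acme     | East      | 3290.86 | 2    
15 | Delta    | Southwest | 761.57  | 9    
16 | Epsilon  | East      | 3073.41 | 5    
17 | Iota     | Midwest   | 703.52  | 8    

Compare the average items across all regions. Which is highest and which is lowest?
SELECT region, AVG(items)
FROM orders
GROUP BY region
ORDER BY AVG(items)

All groups:
  Central: 1.00
  East: 2.50
  Northeast: 3.67
  Southwest: 7.33
  North: 7.50
  Midwest: 7.75

Highest: Midwest (7.75)
Lowest: Central (1.00)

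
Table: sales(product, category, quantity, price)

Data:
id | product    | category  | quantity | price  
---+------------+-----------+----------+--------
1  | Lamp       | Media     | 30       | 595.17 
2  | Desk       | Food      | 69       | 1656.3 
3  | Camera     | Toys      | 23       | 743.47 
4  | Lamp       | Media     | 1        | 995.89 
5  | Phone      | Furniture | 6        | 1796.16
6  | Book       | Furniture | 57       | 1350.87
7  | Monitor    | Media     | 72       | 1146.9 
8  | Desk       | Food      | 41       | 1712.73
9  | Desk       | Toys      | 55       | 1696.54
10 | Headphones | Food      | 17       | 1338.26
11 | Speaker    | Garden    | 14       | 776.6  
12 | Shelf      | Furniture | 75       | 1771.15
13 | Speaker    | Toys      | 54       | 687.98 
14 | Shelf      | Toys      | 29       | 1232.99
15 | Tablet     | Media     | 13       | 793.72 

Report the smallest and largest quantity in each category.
SELECT category, MIN(quantity), MAX(quantity)
FROM sales
GROUP BY category

Result:
  Food: min=17, max=69
  Furniture: min=6, max=75
  Garden: min=14, max=14
  Media: min=1, max=72
  Toys: min=23, max=55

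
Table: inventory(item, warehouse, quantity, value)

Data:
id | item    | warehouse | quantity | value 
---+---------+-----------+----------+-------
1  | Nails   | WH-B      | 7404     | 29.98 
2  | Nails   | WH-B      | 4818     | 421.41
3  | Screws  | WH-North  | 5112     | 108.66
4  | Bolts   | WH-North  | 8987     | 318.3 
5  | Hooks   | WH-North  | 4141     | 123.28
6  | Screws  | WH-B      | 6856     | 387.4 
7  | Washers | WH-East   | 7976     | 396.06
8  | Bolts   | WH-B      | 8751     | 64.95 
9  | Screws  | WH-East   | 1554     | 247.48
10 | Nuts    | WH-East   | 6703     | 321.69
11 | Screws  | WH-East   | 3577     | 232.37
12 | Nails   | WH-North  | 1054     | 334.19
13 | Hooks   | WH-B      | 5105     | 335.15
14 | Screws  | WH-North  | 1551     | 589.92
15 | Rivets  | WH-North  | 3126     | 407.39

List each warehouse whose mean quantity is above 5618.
SELECT warehouse, AVG(quantity)
FROM inventory
GROUP BY warehouse
HAVING AVG(quantity) > 5618

Result:
  WH-B: avg=6586.80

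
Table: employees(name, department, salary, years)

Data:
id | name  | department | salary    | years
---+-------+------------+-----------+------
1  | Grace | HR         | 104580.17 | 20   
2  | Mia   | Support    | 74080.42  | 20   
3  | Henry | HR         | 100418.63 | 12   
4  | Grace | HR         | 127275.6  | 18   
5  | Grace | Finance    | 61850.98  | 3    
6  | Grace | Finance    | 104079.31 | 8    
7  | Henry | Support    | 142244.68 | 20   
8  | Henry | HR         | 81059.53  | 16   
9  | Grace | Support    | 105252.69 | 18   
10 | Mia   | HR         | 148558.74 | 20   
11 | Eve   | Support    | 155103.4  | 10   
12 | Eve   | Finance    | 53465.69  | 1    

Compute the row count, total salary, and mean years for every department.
SELECT department,
       COUNT(*) as cnt,
       SUM(salary) as total_salary,
       AVG(years) as avg_years
FROM employees
GROUP BY department

Result:
  Finance: 3 records, 219395.98 total salary, 4.00 avg years
  HR: 5 records, 561892.67 total salary, 17.20 avg years
  Support: 4 records, 476681.19 total salary, 17.00 avg years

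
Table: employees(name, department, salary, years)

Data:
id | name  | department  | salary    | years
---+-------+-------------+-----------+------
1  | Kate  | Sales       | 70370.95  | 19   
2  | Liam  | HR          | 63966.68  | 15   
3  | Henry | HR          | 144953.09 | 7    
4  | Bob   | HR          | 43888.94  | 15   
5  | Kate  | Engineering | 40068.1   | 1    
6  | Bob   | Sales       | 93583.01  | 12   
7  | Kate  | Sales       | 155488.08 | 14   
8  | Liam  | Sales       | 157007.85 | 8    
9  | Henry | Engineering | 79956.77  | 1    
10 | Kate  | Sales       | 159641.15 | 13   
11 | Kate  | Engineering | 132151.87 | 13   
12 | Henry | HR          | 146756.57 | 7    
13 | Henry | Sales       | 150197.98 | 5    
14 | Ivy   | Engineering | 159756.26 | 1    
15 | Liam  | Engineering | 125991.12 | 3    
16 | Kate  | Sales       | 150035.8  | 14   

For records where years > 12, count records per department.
SELECT department, COUNT(*)
FROM employees
WHERE years > 12
GROUP BY department

Note: WHERE filters rows before grouping.

Result:
  Engineering: 1
  HR: 2
  Sales: 4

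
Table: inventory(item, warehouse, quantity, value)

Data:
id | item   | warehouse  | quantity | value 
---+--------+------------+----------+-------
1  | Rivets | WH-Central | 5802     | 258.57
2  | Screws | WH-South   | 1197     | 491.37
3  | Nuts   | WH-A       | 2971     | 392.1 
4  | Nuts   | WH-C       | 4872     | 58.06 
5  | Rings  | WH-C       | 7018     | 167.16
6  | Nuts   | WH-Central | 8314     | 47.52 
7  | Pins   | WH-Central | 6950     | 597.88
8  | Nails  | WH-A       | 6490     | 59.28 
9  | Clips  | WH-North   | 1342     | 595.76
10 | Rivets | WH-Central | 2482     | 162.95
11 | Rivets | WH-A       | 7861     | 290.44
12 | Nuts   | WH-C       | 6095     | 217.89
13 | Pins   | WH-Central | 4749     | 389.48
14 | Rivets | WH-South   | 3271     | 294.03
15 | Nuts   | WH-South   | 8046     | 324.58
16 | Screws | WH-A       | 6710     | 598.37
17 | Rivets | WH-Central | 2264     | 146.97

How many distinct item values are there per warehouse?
SELECT warehouse, COUNT(DISTINCT item)
FROM inventory
GROUP BY warehouse

Result:
  WH-A: 4 distinct
  WH-C: 2 distinct
  WH-Central: 3 distinct
  WH-North: 1 distinct
  WH-South: 3 distinct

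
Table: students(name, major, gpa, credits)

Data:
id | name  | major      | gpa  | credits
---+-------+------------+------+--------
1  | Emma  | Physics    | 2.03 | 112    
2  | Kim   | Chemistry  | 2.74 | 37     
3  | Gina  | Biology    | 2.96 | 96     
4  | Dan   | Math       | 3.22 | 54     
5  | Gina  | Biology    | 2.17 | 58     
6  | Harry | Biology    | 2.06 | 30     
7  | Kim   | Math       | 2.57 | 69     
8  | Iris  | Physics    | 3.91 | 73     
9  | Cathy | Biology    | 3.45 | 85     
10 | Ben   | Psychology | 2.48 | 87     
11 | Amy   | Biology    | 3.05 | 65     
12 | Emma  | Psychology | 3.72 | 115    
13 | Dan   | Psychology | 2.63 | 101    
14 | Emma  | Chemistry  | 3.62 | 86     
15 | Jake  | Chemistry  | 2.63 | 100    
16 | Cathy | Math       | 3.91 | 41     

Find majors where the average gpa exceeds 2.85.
SELECT major, AVG(gpa)
FROM students
GROUP BY major
HAVING AVG(gpa) > 2.85

Result:
  Chemistry: avg=3.00
  Math: avg=3.23
  Physics: avg=2.97
  Psychology: avg=2.94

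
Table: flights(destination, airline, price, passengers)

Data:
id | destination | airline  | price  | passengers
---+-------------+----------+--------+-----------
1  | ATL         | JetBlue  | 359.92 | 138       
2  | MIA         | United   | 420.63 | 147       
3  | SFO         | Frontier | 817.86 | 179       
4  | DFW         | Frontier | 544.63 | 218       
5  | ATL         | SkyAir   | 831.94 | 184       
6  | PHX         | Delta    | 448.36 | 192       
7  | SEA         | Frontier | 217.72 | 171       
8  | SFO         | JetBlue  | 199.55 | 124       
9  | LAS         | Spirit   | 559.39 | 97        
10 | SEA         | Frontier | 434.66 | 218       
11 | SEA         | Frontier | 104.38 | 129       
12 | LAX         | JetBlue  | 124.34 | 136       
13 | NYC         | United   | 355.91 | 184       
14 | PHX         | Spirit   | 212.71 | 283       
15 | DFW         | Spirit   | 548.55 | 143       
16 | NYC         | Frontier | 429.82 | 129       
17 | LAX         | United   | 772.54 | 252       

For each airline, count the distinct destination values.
SELECT airline, COUNT(DISTINCT destination)
FROM flights
GROUP BY airline

Result:
  Delta: 1 distinct
  Frontier: 4 distinct
  JetBlue: 3 distinct
  SkyAir: 1 distinct
  Spirit: 3 distinct
  United: 3 distinct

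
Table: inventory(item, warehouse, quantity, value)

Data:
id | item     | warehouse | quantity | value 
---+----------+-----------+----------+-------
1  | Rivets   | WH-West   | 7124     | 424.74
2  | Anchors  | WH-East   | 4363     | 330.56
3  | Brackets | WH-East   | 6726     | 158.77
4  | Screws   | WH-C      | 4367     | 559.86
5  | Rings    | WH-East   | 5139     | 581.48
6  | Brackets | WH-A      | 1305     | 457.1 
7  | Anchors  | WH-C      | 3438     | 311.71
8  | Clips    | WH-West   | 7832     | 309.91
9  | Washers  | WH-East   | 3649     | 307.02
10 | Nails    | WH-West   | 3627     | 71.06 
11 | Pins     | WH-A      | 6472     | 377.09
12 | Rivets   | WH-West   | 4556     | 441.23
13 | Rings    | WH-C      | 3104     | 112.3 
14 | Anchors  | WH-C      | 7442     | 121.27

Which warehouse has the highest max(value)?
SELECT warehouse, MAX(value) as val
FROM inventory
GROUP BY warehouse
ORDER BY val DESC
LIMIT 1

Result: WH-East with max(value) = 581.48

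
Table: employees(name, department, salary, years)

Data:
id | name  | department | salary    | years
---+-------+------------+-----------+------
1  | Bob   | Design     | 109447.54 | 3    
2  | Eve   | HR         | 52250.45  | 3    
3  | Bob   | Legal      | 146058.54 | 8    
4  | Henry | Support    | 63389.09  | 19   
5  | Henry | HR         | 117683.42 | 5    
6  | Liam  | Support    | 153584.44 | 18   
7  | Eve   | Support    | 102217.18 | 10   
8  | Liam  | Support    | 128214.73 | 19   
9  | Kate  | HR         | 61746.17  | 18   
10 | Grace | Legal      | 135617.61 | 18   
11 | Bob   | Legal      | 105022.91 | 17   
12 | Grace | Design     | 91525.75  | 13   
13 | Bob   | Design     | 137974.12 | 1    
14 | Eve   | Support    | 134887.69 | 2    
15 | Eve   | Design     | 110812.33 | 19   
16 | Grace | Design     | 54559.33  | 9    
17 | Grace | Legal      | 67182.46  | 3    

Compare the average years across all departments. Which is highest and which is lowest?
SELECT department, AVG(years)
FROM employees
GROUP BY department
ORDER BY AVG(years)

All groups:
  HR: 8.67
  Design: 9.00
  Legal: 11.50
  Support: 13.60

Highest: Support (13.60)
Lowest: HR (8.67)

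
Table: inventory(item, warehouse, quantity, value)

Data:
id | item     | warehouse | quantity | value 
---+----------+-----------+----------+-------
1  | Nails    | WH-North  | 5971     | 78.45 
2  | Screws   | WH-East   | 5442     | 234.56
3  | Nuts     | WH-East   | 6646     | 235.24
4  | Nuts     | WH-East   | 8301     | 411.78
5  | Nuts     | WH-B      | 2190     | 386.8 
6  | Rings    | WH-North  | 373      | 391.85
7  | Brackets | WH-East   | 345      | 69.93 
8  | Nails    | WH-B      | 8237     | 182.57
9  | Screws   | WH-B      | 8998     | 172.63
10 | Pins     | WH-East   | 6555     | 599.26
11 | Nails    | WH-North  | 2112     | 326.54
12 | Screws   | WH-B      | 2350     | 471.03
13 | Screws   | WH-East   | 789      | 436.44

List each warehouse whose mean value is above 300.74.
SELECT warehouse, AVG(value)
FROM inventory
GROUP BY warehouse
HAVING AVG(value) > 300.74

Result:
  WH-B: avg=303.26
  WH-East: avg=331.20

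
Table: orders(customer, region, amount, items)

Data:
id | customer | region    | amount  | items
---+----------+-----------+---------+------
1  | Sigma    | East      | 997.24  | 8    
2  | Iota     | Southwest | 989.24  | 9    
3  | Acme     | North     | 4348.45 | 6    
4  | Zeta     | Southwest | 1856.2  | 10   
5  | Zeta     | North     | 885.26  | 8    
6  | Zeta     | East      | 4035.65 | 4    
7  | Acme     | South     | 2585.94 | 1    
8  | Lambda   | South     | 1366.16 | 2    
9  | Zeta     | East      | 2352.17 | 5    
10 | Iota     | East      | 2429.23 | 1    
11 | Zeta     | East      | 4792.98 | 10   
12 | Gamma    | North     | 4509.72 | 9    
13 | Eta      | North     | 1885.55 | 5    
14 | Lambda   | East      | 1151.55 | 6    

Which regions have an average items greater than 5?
SELECT region, AVG(items)
FROM orders
GROUP BY region
HAVING AVG(items) > 5

Result:
  East: avg=5.67
  North: avg=7.00
  Southwest: avg=9.50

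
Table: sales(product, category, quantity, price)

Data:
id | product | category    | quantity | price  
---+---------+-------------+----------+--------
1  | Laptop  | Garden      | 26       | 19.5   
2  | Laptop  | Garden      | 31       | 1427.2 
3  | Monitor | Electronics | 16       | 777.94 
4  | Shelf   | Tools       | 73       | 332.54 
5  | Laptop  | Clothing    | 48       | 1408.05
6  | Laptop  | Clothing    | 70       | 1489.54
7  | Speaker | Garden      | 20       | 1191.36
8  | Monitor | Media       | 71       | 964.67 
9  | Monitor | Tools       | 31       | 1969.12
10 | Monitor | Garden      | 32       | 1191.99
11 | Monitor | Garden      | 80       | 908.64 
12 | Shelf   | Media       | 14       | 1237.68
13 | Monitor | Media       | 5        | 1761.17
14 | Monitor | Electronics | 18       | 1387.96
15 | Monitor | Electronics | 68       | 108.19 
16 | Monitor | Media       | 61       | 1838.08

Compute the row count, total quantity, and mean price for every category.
SELECT category,
       COUNT(*) as cnt,
       SUM(quantity) as total_quantity,
       AVG(price) as avg_price
FROM sales
GROUP BY category

Result:
  Clothing: 2 records, 118 total quantity, 1448.80 avg price
  Electronics: 3 records, 102 total quantity, 758.03 avg price
  Garden: 5 records, 189 total quantity, 947.74 avg price
  Media: 4 records, 151 total quantity, 1450.40 avg price
  Tools: 2 records, 104 total quantity, 1150.83 avg price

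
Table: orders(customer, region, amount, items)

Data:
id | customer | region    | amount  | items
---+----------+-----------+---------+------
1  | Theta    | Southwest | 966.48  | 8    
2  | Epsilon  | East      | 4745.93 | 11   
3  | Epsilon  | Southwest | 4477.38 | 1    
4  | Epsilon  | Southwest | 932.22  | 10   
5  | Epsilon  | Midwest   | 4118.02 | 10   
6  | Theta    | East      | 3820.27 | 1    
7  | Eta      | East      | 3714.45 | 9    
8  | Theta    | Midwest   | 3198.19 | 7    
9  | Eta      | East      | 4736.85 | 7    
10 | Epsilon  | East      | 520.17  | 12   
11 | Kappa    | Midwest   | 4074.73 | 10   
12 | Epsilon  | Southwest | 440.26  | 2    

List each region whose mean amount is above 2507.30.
SELECT region, AVG(amount)
FROM orders
GROUP BY region
HAVING AVG(amount) > 2507.30

Result:
  East: avg=3507.53
  Midwest: avg=3796.98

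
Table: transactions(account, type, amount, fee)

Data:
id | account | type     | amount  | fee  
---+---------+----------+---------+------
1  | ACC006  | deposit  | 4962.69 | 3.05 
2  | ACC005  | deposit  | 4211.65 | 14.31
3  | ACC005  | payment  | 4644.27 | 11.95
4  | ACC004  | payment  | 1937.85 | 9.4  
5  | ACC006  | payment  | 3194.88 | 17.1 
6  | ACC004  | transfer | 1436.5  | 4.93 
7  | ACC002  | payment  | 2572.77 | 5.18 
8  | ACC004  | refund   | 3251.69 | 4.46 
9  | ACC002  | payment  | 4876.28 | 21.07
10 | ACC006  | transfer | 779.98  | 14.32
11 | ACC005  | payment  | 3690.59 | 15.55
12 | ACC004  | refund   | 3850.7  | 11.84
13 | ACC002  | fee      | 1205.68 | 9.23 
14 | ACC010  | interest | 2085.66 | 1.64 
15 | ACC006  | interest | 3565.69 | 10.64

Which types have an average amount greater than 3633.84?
SELECT type, AVG(amount)
FROM transactions
GROUP BY type
HAVING AVG(amount) > 3633.84

Result:
  deposit: avg=4587.17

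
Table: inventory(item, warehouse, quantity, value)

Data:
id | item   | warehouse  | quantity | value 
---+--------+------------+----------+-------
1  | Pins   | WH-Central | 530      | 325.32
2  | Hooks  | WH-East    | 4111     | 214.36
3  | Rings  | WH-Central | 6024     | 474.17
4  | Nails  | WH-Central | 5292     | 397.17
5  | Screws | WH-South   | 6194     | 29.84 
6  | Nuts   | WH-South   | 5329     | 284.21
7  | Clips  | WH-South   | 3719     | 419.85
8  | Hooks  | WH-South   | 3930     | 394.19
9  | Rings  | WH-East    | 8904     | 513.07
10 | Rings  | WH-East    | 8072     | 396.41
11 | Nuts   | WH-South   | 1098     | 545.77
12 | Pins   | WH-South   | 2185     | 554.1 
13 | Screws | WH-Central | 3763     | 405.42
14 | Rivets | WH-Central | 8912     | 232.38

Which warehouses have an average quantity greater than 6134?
SELECT warehouse, AVG(quantity)
FROM inventory
GROUP BY warehouse
HAVING AVG(quantity) > 6134

Result:
  WH-East: avg=7029.00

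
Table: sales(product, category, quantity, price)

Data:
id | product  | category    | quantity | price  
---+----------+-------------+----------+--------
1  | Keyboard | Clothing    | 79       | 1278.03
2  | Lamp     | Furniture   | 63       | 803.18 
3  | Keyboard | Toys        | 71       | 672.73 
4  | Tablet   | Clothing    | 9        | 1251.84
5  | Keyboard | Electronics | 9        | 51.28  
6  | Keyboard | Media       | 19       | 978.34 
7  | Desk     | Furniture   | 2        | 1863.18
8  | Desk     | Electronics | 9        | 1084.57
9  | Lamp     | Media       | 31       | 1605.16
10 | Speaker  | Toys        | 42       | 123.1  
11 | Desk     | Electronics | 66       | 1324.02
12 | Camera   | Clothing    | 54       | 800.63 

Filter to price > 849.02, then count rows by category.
SELECT category, COUNT(*)
FROM sales
WHERE price > 849.02
GROUP BY category

Note: WHERE filters rows before grouping.

Result:
  Clothing: 2
  Electronics: 2
  Furniture: 1
  Media: 2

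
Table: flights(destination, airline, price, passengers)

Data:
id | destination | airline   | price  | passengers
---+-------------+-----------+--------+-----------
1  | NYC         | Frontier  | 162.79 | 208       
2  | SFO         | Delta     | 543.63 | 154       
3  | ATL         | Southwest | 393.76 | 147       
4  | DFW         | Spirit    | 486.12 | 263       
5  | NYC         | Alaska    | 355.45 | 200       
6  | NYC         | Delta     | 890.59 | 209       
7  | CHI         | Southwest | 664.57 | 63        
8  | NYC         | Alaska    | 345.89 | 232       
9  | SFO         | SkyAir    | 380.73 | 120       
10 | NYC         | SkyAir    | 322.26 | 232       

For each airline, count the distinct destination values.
SELECT airline, COUNT(DISTINCT destination)
FROM flights
GROUP BY airline

Result:
  Alaska: 1 distinct
  Delta: 2 distinct
  Frontier: 1 distinct
  SkyAir: 2 distinct
  Southwest: 2 distinct
  Spirit: 1 distinct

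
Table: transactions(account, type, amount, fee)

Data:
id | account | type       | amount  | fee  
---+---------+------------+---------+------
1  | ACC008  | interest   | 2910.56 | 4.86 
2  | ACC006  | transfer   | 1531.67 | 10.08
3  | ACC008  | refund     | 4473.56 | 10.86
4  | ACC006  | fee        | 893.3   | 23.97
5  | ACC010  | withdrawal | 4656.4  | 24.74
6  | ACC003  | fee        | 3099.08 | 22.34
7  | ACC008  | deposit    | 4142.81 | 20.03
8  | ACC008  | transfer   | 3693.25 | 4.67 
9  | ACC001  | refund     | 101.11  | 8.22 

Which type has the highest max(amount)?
SELECT type, MAX(amount) as val
FROM transactions
GROUP BY type
ORDER BY val DESC
LIMIT 1

Result: withdrawal with max(amount) = 4656.40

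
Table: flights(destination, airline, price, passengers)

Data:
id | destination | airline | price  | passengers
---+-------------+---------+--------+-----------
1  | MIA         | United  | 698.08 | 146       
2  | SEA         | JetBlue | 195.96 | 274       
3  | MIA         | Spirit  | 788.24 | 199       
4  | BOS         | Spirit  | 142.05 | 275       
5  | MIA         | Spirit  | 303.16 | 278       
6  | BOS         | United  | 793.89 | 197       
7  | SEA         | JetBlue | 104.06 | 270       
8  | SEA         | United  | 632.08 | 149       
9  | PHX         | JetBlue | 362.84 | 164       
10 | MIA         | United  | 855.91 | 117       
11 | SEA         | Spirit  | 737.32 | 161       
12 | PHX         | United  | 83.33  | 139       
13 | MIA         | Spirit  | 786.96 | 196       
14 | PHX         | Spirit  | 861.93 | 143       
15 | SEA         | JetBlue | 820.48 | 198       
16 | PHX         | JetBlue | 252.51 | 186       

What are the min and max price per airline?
SELECT airline, MIN(price), MAX(price)
FROM flights
GROUP BY airline

Result:
  JetBlue: min=104.06, max=820.48
  Spirit: min=142.05, max=861.93
  United: min=83.33, max=855.91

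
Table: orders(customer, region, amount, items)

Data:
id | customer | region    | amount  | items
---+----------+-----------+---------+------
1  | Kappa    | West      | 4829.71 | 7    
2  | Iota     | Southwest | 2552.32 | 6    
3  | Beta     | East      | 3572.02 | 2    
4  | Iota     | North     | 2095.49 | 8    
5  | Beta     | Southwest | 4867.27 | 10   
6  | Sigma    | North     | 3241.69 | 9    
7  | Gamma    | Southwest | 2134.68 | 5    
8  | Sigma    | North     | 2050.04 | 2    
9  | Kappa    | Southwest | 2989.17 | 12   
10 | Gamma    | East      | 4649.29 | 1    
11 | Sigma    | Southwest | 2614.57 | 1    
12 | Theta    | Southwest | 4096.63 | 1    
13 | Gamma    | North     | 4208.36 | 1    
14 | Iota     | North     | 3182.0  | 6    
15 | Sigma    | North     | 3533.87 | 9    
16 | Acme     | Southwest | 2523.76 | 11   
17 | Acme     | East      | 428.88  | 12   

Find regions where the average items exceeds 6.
SELECT region, AVG(items)
FROM orders
GROUP BY region
HAVING AVG(items) > 6

Result:
  Southwest: avg=6.57
  West: avg=7.00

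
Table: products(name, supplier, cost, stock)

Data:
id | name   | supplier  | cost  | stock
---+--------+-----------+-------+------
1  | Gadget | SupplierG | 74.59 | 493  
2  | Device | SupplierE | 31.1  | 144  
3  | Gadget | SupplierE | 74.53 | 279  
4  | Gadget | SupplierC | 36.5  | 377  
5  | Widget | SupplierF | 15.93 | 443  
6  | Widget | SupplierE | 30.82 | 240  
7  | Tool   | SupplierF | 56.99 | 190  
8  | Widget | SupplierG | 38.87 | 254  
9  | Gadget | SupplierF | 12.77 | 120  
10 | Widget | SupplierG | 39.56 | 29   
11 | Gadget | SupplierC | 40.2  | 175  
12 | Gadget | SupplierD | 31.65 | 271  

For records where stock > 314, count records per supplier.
SELECT supplier, COUNT(*)
FROM products
WHERE stock > 314
GROUP BY supplier

Note: WHERE filters rows before grouping.

Result:
  SupplierC: 1
  SupplierF: 1
  SupplierG: 1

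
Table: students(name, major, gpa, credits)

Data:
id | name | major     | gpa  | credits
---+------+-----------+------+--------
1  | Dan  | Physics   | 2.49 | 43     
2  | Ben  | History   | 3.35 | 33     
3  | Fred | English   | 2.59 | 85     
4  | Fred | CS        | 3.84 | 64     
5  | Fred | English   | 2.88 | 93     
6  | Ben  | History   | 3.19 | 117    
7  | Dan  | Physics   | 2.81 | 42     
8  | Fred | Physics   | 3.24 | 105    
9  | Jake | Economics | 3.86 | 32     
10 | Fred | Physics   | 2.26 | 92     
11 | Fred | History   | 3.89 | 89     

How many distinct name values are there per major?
SELECT major, COUNT(DISTINCT name)
FROM students
GROUP BY major

Result:
  CS: 1 distinct
  Economics: 1 distinct
  English: 1 distinct
  History: 2 distinct
  Physics: 2 distinct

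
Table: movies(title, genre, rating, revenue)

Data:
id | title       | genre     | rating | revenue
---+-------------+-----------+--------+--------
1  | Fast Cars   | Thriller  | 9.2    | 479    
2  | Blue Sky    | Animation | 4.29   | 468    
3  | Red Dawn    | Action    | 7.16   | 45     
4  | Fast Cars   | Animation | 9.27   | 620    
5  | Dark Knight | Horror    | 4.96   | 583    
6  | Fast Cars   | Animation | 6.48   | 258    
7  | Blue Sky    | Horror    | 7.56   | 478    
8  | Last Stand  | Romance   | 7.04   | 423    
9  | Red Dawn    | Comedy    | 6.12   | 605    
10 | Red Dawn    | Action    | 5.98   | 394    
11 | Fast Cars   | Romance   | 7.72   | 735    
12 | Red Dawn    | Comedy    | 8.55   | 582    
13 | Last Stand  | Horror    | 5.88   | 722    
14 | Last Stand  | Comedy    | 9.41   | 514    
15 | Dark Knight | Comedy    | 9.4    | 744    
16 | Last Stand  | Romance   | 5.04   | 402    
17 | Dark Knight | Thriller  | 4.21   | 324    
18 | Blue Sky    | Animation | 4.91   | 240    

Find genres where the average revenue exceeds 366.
SELECT genre, AVG(revenue)
FROM movies
GROUP BY genre
HAVING AVG(revenue) > 366

Result:
  Animation: avg=396.50
  Comedy: avg=611.25
  Horror: avg=594.33
  Romance: avg=520.00
  Thriller: avg=401.50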